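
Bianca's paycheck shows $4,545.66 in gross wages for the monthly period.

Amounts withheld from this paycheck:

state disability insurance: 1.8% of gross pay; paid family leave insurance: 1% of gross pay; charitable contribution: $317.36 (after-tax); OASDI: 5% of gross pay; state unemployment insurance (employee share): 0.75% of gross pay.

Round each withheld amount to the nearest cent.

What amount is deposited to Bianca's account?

$3,839.65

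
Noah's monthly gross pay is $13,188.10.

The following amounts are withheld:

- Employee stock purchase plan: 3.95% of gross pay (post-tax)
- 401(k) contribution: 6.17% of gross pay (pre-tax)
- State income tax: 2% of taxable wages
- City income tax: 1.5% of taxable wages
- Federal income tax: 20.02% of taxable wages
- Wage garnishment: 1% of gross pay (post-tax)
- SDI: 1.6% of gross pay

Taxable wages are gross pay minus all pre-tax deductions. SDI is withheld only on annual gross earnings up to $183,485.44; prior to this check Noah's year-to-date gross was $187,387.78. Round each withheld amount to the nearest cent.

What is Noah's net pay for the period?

401(k) contribution: $13,188.10 × 0.0617 = $813.71
Taxable wages = $13,188.10 − $813.71 = $12,374.39
State income tax: $12,374.39 × 0.02 = $247.49
City income tax: $12,374.39 × 0.015 = $185.62
Federal income tax: $12,374.39 × 0.2002 = $2,477.35
SDI: annual cap $183,485.44 already reached (YTD $187,387.78), so $0.00
Employee stock purchase plan: $13,188.10 × 0.0395 = $520.93
Wage garnishment: $13,188.10 × 0.01 = $131.88
Total deductions = $813.71 + $247.49 + $185.62 + $2,477.35 + $0.00 + $520.93 + $131.88 = $4,376.98
Net pay = $13,188.10 − $4,376.98 = $8,811.12

$8,811.12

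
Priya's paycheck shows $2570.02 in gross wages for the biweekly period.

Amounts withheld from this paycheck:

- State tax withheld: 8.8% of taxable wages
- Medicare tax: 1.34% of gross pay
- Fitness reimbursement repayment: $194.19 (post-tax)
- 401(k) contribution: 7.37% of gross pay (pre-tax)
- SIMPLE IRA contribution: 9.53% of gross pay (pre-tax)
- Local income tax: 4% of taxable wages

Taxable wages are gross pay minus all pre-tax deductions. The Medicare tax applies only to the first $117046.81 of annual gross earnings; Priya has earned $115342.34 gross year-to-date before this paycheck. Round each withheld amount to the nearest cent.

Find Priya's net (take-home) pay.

SIMPLE IRA contribution: $2570.02 × 0.0953 = $244.92
401(k) contribution: $2570.02 × 0.0737 = $189.41
Pre-tax total = $244.92 + $189.41 = $434.33
Taxable wages = $2570.02 − $434.33 = $2135.69
State tax withheld: $2135.69 × 0.088 = $187.94
Local income tax: $2135.69 × 0.04 = $85.43
Medicare tax: only $117046.81 − $115342.34 = $1704.47 of this check is subject → $1704.47 × 0.0134 = $22.84
Fitness reimbursement repayment: $194.19
Total deductions = $244.92 + $189.41 + $187.94 + $85.43 + $22.84 + $194.19 = $924.73
Net pay = $2570.02 − $924.73 = $1645.29

$1645.29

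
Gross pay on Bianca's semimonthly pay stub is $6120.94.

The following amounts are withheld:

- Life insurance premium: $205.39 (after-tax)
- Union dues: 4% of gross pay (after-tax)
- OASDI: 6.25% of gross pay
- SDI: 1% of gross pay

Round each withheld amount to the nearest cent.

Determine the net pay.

SDI: $6120.94 × 0.01 = $61.21
OASDI: $6120.94 × 0.0625 = $382.56
Union dues: $6120.94 × 0.04 = $244.84
Life insurance premium: $205.39
Total deductions = $61.21 + $382.56 + $244.84 + $205.39 = $894.00
Net pay = $6120.94 − $894.00 = $5226.94

$5226.94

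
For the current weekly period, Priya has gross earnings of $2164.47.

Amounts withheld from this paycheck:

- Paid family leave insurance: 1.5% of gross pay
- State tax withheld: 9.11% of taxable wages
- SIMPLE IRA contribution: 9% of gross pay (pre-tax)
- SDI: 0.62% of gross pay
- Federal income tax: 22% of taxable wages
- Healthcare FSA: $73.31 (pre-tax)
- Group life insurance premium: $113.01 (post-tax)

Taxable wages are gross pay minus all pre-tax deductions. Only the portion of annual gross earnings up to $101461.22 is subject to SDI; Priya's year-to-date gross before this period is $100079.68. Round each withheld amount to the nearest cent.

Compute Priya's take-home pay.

$1152.35

Healthcare FSA: $73.31
SIMPLE IRA contribution: $2164.47 × 0.09 = $194.80
Pre-tax total = $73.31 + $194.80 = $268.11
Taxable wages = $2164.47 − $268.11 = $1896.36
Federal income tax: $1896.36 × 0.22 = $417.20
State tax withheld: $1896.36 × 0.0911 = $172.76
Paid family leave insurance: $2164.47 × 0.015 = $32.47
SDI: only $101461.22 − $100079.68 = $1381.54 of this check is subject → $1381.54 × 0.0062 = $8.57
Group life insurance premium: $113.01
Total deductions = $73.31 + $194.80 + $417.20 + $172.76 + $32.47 + $8.57 + $113.01 = $1012.12
Net pay = $2164.47 − $1012.12 = $1152.35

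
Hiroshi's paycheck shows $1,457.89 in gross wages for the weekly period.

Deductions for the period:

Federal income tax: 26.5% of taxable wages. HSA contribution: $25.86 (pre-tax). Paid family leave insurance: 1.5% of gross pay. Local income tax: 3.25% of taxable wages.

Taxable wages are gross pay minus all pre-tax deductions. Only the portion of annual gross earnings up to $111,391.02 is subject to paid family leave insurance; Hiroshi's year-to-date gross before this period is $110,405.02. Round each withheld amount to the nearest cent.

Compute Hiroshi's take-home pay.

$991.21

HSA contribution: $25.86
Taxable wages = $1,457.89 − $25.86 = $1,432.03
Local income tax: $1,432.03 × 0.0325 = $46.54
Federal income tax: $1,432.03 × 0.265 = $379.49
Paid family leave insurance: only $111,391.02 − $110,405.02 = $986.00 of this check is subject → $986.00 × 0.015 = $14.79
Total deductions = $25.86 + $46.54 + $379.49 + $14.79 = $466.68
Net pay = $1,457.89 − $466.68 = $991.21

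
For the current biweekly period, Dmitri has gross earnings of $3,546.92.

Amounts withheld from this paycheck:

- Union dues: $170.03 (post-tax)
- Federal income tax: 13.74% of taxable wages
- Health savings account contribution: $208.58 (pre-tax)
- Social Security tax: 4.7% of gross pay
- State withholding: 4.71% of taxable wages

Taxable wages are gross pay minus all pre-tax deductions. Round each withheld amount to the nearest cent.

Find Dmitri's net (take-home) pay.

$2,385.67

Health savings account contribution: $208.58
Taxable wages = $3,546.92 − $208.58 = $3,338.34
State withholding: $3,338.34 × 0.0471 = $157.24
Federal income tax: $3,338.34 × 0.1374 = $458.69
Social Security tax: $3,546.92 × 0.047 = $166.71
Union dues: $170.03
Total deductions = $208.58 + $157.24 + $458.69 + $166.71 + $170.03 = $1,161.25
Net pay = $3,546.92 − $1,161.25 = $2,385.67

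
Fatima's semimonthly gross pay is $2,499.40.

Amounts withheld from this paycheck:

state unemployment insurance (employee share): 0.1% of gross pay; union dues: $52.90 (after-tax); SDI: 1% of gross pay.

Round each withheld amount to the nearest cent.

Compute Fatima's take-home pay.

SDI: $2,499.40 × 0.01 = $24.99
State unemployment insurance (employee share): $2,499.40 × 0.001 = $2.50
Union dues: $52.90
Total deductions = $24.99 + $2.50 + $52.90 = $80.39
Net pay = $2,499.40 − $80.39 = $2,419.01

$2,419.01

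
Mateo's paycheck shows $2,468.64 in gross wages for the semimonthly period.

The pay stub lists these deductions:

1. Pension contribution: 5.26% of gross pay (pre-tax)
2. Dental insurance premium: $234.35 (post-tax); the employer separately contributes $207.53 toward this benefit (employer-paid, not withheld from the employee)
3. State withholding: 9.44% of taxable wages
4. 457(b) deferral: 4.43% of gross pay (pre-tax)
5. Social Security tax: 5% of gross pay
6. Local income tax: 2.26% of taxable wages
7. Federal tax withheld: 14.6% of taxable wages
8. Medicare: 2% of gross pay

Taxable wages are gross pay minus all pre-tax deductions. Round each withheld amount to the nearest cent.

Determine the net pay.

$1,235.93

457(b) deferral: $2,468.64 × 0.0443 = $109.36
Pension contribution: $2,468.64 × 0.0526 = $129.85
Pre-tax total = $109.36 + $129.85 = $239.21
Taxable wages = $2,468.64 − $239.21 = $2,229.43
Local income tax: $2,229.43 × 0.0226 = $50.39
State withholding: $2,229.43 × 0.0944 = $210.46
Federal tax withheld: $2,229.43 × 0.146 = $325.50
Social Security tax: $2,468.64 × 0.05 = $123.43
Medicare: $2,468.64 × 0.02 = $49.37
Dental insurance premium: $234.35
(Employer's $207.53 toward dental insurance premium is not withheld from the employee.)
Total deductions = $109.36 + $129.85 + $50.39 + $210.46 + $325.50 + $123.43 + $49.37 + $234.35 = $1,232.71
Net pay = $2,468.64 − $1,232.71 = $1,235.93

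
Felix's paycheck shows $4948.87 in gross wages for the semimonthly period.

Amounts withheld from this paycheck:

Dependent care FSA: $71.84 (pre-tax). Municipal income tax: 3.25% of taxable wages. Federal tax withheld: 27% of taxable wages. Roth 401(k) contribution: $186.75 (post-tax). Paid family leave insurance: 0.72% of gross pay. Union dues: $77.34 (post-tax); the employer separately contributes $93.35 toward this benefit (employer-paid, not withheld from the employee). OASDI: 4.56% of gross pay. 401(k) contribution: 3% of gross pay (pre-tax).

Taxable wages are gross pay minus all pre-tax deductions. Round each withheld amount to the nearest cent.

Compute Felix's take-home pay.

$2772.78

Dependent care FSA: $71.84
401(k) contribution: $4948.87 × 0.03 = $148.47
Pre-tax total = $71.84 + $148.47 = $220.31
Taxable wages = $4948.87 − $220.31 = $4728.56
Municipal income tax: $4728.56 × 0.0325 = $153.68
Federal tax withheld: $4728.56 × 0.27 = $1276.71
OASDI: $4948.87 × 0.0456 = $225.67
Paid family leave insurance: $4948.87 × 0.0072 = $35.63
Roth 401(k) contribution: $186.75
Union dues: $77.34
(Employer's $93.35 toward union dues is not withheld from the employee.)
Total deductions = $71.84 + $148.47 + $153.68 + $1276.71 + $225.67 + $35.63 + $186.75 + $77.34 = $2176.09
Net pay = $4948.87 − $2176.09 = $2772.78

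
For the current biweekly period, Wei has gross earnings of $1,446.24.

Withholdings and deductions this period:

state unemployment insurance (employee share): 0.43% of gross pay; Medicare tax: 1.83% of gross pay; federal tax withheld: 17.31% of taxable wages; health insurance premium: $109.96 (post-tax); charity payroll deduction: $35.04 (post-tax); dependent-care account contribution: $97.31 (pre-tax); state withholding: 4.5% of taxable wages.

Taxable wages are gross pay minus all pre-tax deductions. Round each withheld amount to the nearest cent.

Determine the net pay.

$877.04

Dependent-care account contribution: $97.31
Taxable wages = $1,446.24 − $97.31 = $1,348.93
State withholding: $1,348.93 × 0.045 = $60.70
Federal tax withheld: $1,348.93 × 0.1731 = $233.50
Medicare tax: $1,446.24 × 0.0183 = $26.47
State unemployment insurance (employee share): $1,446.24 × 0.0043 = $6.22
Charity payroll deduction: $35.04
Health insurance premium: $109.96
Total deductions = $97.31 + $60.70 + $233.50 + $26.47 + $6.22 + $35.04 + $109.96 = $569.20
Net pay = $1,446.24 − $569.20 = $877.04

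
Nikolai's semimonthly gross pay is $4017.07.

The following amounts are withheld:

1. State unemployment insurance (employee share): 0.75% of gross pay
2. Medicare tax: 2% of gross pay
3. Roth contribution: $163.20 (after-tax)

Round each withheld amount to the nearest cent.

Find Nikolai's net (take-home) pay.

$3743.40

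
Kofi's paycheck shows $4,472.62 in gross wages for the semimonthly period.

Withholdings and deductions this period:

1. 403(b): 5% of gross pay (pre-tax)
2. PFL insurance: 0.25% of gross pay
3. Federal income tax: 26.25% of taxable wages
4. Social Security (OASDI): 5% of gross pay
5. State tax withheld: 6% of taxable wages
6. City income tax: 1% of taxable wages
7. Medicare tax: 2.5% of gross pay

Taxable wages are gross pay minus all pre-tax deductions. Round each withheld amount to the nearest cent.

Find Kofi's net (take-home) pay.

403(b): $4,472.62 × 0.05 = $223.63
Taxable wages = $4,472.62 − $223.63 = $4,248.99
City income tax: $4,248.99 × 0.01 = $42.49
Federal income tax: $4,248.99 × 0.2625 = $1,115.36
State tax withheld: $4,248.99 × 0.06 = $254.94
Medicare tax: $4,472.62 × 0.025 = $111.82
Social Security (OASDI): $4,472.62 × 0.05 = $223.63
PFL insurance: $4,472.62 × 0.0025 = $11.18
Total deductions = $223.63 + $42.49 + $1,115.36 + $254.94 + $111.82 + $223.63 + $11.18 = $1,983.05
Net pay = $4,472.62 − $1,983.05 = $2,489.57

$2,489.57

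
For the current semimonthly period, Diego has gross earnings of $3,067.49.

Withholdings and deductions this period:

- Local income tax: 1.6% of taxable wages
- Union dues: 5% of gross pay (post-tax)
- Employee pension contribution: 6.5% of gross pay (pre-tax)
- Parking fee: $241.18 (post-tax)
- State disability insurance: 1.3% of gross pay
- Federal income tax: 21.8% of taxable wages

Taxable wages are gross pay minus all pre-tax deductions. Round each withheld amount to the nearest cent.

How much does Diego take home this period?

$1,762.53

Employee pension contribution: $3,067.49 × 0.065 = $199.39
Taxable wages = $3,067.49 − $199.39 = $2,868.10
Federal income tax: $2,868.10 × 0.218 = $625.25
Local income tax: $2,868.10 × 0.016 = $45.89
State disability insurance: $3,067.49 × 0.013 = $39.88
Union dues: $3,067.49 × 0.05 = $153.37
Parking fee: $241.18
Total deductions = $199.39 + $625.25 + $45.89 + $39.88 + $153.37 + $241.18 = $1,304.96
Net pay = $3,067.49 − $1,304.96 = $1,762.53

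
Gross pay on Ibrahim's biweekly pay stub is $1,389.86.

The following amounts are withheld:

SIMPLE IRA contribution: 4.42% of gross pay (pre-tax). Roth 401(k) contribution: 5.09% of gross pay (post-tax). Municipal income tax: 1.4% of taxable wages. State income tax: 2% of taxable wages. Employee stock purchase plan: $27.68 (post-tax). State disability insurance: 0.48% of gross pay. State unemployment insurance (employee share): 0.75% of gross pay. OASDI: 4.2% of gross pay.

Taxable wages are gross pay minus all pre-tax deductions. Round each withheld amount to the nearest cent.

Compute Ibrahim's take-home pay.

SIMPLE IRA contribution: $1,389.86 × 0.0442 = $61.43
Taxable wages = $1,389.86 − $61.43 = $1,328.43
State income tax: $1,328.43 × 0.02 = $26.57
Municipal income tax: $1,328.43 × 0.014 = $18.60
State disability insurance: $1,389.86 × 0.0048 = $6.67
OASDI: $1,389.86 × 0.042 = $58.37
State unemployment insurance (employee share): $1,389.86 × 0.0075 = $10.42
Roth 401(k) contribution: $1,389.86 × 0.0509 = $70.74
Employee stock purchase plan: $27.68
Total deductions = $61.43 + $26.57 + $18.60 + $6.67 + $58.37 + $10.42 + $70.74 + $27.68 = $280.48
Net pay = $1,389.86 − $280.48 = $1,109.38

$1,109.38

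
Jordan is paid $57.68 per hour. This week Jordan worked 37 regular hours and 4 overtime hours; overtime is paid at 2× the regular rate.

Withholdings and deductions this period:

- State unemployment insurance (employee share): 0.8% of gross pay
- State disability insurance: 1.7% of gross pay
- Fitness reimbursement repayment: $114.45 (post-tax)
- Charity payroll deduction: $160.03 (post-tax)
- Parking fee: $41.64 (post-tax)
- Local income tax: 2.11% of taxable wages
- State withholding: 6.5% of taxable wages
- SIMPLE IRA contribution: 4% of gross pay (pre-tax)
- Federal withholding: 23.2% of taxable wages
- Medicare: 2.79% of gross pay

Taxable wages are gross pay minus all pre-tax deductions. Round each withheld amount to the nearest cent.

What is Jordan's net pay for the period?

$1,245.71

Regular pay: 37 × $57.68 = $2,134.16
Overtime pay: 4 × $57.68 × 2 = $461.44
Gross pay = $2,134.16 + $461.44 = $2,595.60
SIMPLE IRA contribution: $2,595.60 × 0.04 = $103.82
Taxable wages = $2,595.60 − $103.82 = $2,491.78
Federal withholding: $2,491.78 × 0.232 = $578.09
Local income tax: $2,491.78 × 0.0211 = $52.58
State withholding: $2,491.78 × 0.065 = $161.97
State disability insurance: $2,595.60 × 0.017 = $44.13
State unemployment insurance (employee share): $2,595.60 × 0.008 = $20.76
Medicare: $2,595.60 × 0.0279 = $72.42
Fitness reimbursement repayment: $114.45
Charity payroll deduction: $160.03
Parking fee: $41.64
Total deductions = $103.82 + $578.09 + $52.58 + $161.97 + $44.13 + $20.76 + $72.42 + $114.45 + $160.03 + $41.64 = $1,349.89
Net pay = $2,595.60 − $1,349.89 = $1,245.71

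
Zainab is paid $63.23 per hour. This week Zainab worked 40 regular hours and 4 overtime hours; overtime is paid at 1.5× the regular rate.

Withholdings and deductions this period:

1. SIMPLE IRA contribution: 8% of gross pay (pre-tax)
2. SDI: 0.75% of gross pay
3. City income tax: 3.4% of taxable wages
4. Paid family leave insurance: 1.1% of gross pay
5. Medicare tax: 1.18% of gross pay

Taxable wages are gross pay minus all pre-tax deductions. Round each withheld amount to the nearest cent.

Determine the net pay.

$2,496.79

Regular pay: 40 × $63.23 = $2,529.20
Overtime pay: 4 × $63.23 × 1.5 = $379.38
Gross pay = $2,529.20 + $379.38 = $2,908.58
SIMPLE IRA contribution: $2,908.58 × 0.08 = $232.69
Taxable wages = $2,908.58 − $232.69 = $2,675.89
City income tax: $2,675.89 × 0.034 = $90.98
Paid family leave insurance: $2,908.58 × 0.011 = $31.99
SDI: $2,908.58 × 0.0075 = $21.81
Medicare tax: $2,908.58 × 0.0118 = $34.32
Total deductions = $232.69 + $90.98 + $31.99 + $21.81 + $34.32 = $411.79
Net pay = $2,908.58 − $411.79 = $2,496.79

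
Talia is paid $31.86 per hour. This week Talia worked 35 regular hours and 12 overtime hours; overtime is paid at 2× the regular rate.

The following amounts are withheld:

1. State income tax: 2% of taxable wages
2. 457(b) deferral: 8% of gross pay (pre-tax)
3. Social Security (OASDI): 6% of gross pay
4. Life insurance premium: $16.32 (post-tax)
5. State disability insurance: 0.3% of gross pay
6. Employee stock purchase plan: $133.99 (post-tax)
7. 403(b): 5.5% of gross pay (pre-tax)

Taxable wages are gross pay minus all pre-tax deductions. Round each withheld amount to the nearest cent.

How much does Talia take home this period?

Regular pay: 35 × $31.86 = $1115.10
Overtime pay: 12 × $31.86 × 2 = $764.64
Gross pay = $1115.10 + $764.64 = $1879.74
457(b) deferral: $1879.74 × 0.08 = $150.38
403(b): $1879.74 × 0.055 = $103.39
Pre-tax total = $150.38 + $103.39 = $253.77
Taxable wages = $1879.74 − $253.77 = $1625.97
State income tax: $1625.97 × 0.02 = $32.52
State disability insurance: $1879.74 × 0.003 = $5.64
Social Security (OASDI): $1879.74 × 0.06 = $112.78
Life insurance premium: $16.32
Employee stock purchase plan: $133.99
Total deductions = $150.38 + $103.39 + $32.52 + $5.64 + $112.78 + $16.32 + $133.99 = $555.02
Net pay = $1879.74 − $555.02 = $1324.72

$1324.72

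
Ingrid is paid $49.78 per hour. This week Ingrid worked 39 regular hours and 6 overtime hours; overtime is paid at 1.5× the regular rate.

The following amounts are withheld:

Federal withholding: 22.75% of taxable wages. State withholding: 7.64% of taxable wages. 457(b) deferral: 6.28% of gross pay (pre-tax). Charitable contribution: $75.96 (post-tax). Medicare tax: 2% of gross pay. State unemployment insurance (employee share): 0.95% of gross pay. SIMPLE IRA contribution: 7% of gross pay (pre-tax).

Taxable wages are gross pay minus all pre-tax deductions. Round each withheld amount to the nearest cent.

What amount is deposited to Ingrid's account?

Regular pay: 39 × $49.78 = $1,941.42
Overtime pay: 6 × $49.78 × 1.5 = $448.02
Gross pay = $1,941.42 + $448.02 = $2,389.44
SIMPLE IRA contribution: $2,389.44 × 0.07 = $167.26
457(b) deferral: $2,389.44 × 0.0628 = $150.06
Pre-tax total = $167.26 + $150.06 = $317.32
Taxable wages = $2,389.44 − $317.32 = $2,072.12
Federal withholding: $2,072.12 × 0.2275 = $471.41
State withholding: $2,072.12 × 0.0764 = $158.31
Medicare tax: $2,389.44 × 0.02 = $47.79
State unemployment insurance (employee share): $2,389.44 × 0.0095 = $22.70
Charitable contribution: $75.96
Total deductions = $167.26 + $150.06 + $471.41 + $158.31 + $47.79 + $22.70 + $75.96 = $1,093.49
Net pay = $2,389.44 − $1,093.49 = $1,295.95

$1,295.95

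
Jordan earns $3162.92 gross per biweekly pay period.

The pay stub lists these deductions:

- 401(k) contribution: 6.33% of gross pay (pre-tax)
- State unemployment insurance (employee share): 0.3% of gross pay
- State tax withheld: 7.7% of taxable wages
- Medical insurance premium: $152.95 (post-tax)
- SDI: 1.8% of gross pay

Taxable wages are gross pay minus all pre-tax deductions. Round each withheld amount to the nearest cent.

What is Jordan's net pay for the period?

$2515.21

401(k) contribution: $3162.92 × 0.0633 = $200.21
Taxable wages = $3162.92 − $200.21 = $2962.71
State tax withheld: $2962.71 × 0.077 = $228.13
SDI: $3162.92 × 0.018 = $56.93
State unemployment insurance (employee share): $3162.92 × 0.003 = $9.49
Medical insurance premium: $152.95
Total deductions = $200.21 + $228.13 + $56.93 + $9.49 + $152.95 = $647.71
Net pay = $3162.92 − $647.71 = $2515.21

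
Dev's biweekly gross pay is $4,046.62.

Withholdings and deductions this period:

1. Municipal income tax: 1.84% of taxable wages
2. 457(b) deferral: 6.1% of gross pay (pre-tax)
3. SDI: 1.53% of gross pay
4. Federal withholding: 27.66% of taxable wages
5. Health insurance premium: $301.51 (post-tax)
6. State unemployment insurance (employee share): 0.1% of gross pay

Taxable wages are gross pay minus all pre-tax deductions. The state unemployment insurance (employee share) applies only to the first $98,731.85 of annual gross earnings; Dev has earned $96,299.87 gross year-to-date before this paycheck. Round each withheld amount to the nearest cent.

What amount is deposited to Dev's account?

457(b) deferral: $4,046.62 × 0.061 = $246.84
Taxable wages = $4,046.62 − $246.84 = $3,799.78
Federal withholding: $3,799.78 × 0.2766 = $1,051.02
Municipal income tax: $3,799.78 × 0.0184 = $69.92
State unemployment insurance (employee share): only $98,731.85 − $96,299.87 = $2,431.98 of this check is subject → $2,431.98 × 0.001 = $2.43
SDI: $4,046.62 × 0.0153 = $61.91
Health insurance premium: $301.51
Total deductions = $246.84 + $1,051.02 + $69.92 + $2.43 + $61.91 + $301.51 = $1,733.63
Net pay = $4,046.62 − $1,733.63 = $2,312.99

$2,312.99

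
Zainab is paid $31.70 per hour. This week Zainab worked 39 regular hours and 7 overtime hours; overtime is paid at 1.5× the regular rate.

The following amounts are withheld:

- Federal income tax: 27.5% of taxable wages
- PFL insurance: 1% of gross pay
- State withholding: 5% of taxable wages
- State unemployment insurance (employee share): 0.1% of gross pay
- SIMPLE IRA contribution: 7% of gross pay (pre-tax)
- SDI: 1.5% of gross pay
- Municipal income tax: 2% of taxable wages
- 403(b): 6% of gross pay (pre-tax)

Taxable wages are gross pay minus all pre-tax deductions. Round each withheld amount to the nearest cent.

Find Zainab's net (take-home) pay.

Regular pay: 39 × $31.70 = $1,236.30
Overtime pay: 7 × $31.70 × 1.5 = $332.85
Gross pay = $1,236.30 + $332.85 = $1,569.15
SIMPLE IRA contribution: $1,569.15 × 0.07 = $109.84
403(b): $1,569.15 × 0.06 = $94.15
Pre-tax total = $109.84 + $94.15 = $203.99
Taxable wages = $1,569.15 − $203.99 = $1,365.16
Municipal income tax: $1,365.16 × 0.02 = $27.30
State withholding: $1,365.16 × 0.05 = $68.26
Federal income tax: $1,365.16 × 0.275 = $375.42
PFL insurance: $1,569.15 × 0.01 = $15.69
State unemployment insurance (employee share): $1,569.15 × 0.001 = $1.57
SDI: $1,569.15 × 0.015 = $23.54
Total deductions = $109.84 + $94.15 + $27.30 + $68.26 + $375.42 + $15.69 + $1.57 + $23.54 = $715.77
Net pay = $1,569.15 − $715.77 = $853.38

$853.38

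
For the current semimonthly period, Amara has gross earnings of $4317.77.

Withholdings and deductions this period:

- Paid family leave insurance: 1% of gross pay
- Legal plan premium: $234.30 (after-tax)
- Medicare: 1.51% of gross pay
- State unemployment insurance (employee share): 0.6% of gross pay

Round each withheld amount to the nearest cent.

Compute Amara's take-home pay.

Medicare: $4317.77 × 0.0151 = $65.20
Paid family leave insurance: $4317.77 × 0.01 = $43.18
State unemployment insurance (employee share): $4317.77 × 0.006 = $25.91
Legal plan premium: $234.30
Total deductions = $65.20 + $43.18 + $25.91 + $234.30 = $368.59
Net pay = $4317.77 − $368.59 = $3949.18

$3949.18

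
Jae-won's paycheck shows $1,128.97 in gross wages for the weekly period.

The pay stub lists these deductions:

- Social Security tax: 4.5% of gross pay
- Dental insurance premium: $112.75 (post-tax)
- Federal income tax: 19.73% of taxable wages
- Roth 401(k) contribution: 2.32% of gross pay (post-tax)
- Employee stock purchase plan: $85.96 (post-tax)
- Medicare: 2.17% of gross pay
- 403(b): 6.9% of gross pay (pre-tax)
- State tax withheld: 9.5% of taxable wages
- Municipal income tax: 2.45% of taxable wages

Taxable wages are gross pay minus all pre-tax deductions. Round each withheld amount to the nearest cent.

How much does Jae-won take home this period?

$417.89

403(b): $1,128.97 × 0.069 = $77.90
Taxable wages = $1,128.97 − $77.90 = $1,051.07
Municipal income tax: $1,051.07 × 0.0245 = $25.75
Federal income tax: $1,051.07 × 0.1973 = $207.38
State tax withheld: $1,051.07 × 0.095 = $99.85
Medicare: $1,128.97 × 0.0217 = $24.50
Social Security tax: $1,128.97 × 0.045 = $50.80
Employee stock purchase plan: $85.96
Dental insurance premium: $112.75
Roth 401(k) contribution: $1,128.97 × 0.0232 = $26.19
Total deductions = $77.90 + $25.75 + $207.38 + $99.85 + $24.50 + $50.80 + $85.96 + $112.75 + $26.19 = $711.08
Net pay = $1,128.97 − $711.08 = $417.89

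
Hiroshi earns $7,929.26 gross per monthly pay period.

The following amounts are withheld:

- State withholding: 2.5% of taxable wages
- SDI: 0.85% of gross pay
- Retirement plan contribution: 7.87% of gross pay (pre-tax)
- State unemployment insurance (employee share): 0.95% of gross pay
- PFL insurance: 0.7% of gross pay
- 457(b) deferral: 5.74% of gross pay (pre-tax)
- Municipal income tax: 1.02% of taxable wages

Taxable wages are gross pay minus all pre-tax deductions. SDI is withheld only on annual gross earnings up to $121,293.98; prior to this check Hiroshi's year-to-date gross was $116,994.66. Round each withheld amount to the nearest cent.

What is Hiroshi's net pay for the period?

$6,441.60

Retirement plan contribution: $7,929.26 × 0.0787 = $624.03
457(b) deferral: $7,929.26 × 0.0574 = $455.14
Pre-tax total = $624.03 + $455.14 = $1,079.17
Taxable wages = $7,929.26 − $1,079.17 = $6,850.09
State withholding: $6,850.09 × 0.025 = $171.25
Municipal income tax: $6,850.09 × 0.0102 = $69.87
PFL insurance: $7,929.26 × 0.007 = $55.50
SDI: only $121,293.98 − $116,994.66 = $4,299.32 of this check is subject → $4,299.32 × 0.0085 = $36.54
State unemployment insurance (employee share): $7,929.26 × 0.0095 = $75.33
Total deductions = $624.03 + $455.14 + $171.25 + $69.87 + $55.50 + $36.54 + $75.33 = $1,487.66
Net pay = $7,929.26 − $1,487.66 = $6,441.60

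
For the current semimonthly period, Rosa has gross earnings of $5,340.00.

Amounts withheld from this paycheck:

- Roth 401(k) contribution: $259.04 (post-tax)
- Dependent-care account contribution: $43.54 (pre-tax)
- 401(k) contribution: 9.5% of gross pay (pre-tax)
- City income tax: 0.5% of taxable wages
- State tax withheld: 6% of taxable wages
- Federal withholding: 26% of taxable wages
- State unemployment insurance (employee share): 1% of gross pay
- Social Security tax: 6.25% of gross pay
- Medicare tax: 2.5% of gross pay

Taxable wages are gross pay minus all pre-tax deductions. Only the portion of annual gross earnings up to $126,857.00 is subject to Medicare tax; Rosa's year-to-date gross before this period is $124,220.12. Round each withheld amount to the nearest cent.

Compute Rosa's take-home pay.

401(k) contribution: $5,340.00 × 0.095 = $507.30
Dependent-care account contribution: $43.54
Pre-tax total = $507.30 + $43.54 = $550.84
Taxable wages = $5,340.00 − $550.84 = $4,789.16
State tax withheld: $4,789.16 × 0.06 = $287.35
Federal withholding: $4,789.16 × 0.26 = $1,245.18
City income tax: $4,789.16 × 0.005 = $23.95
Social Security tax: $5,340.00 × 0.0625 = $333.75
State unemployment insurance (employee share): $5,340.00 × 0.01 = $53.40
Medicare tax: only $126,857.00 − $124,220.12 = $2,636.88 of this check is subject → $2,636.88 × 0.025 = $65.92
Roth 401(k) contribution: $259.04
Total deductions = $507.30 + $43.54 + $287.35 + $1,245.18 + $23.95 + $333.75 + $53.40 + $65.92 + $259.04 = $2,819.43
Net pay = $5,340.00 − $2,819.43 = $2,520.57

$2,520.57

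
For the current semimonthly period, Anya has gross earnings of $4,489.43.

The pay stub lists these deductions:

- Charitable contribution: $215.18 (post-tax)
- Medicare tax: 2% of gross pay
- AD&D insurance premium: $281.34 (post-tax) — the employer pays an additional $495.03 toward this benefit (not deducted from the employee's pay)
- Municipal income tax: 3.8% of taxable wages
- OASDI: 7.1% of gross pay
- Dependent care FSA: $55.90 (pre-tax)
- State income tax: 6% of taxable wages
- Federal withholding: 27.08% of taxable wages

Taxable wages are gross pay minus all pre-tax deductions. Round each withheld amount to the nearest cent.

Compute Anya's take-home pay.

Dependent care FSA: $55.90
Taxable wages = $4,489.43 − $55.90 = $4,433.53
Federal withholding: $4,433.53 × 0.2708 = $1,200.60
Municipal income tax: $4,433.53 × 0.038 = $168.47
State income tax: $4,433.53 × 0.06 = $266.01
OASDI: $4,489.43 × 0.071 = $318.75
Medicare tax: $4,489.43 × 0.02 = $89.79
AD&D insurance premium: $281.34
Charitable contribution: $215.18
(Employer's $495.03 toward AD&D insurance premium is not withheld from the employee.)
Total deductions = $55.90 + $1,200.60 + $168.47 + $266.01 + $318.75 + $89.79 + $281.34 + $215.18 = $2,596.04
Net pay = $4,489.43 − $2,596.04 = $1,893.39

$1,893.39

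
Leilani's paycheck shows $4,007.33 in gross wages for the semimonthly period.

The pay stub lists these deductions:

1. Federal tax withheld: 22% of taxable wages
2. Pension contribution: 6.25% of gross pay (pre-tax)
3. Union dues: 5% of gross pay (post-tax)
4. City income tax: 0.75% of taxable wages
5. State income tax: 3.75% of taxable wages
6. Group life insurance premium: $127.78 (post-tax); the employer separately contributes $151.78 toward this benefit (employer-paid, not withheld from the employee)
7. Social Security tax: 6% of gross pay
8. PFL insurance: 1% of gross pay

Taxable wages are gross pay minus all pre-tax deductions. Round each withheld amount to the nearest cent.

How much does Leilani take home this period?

Pension contribution: $4,007.33 × 0.0625 = $250.46
Taxable wages = $4,007.33 − $250.46 = $3,756.87
State income tax: $3,756.87 × 0.0375 = $140.88
City income tax: $3,756.87 × 0.0075 = $28.18
Federal tax withheld: $3,756.87 × 0.22 = $826.51
PFL insurance: $4,007.33 × 0.01 = $40.07
Social Security tax: $4,007.33 × 0.06 = $240.44
Group life insurance premium: $127.78
Union dues: $4,007.33 × 0.05 = $200.37
(Employer's $151.78 toward group life insurance premium is not withheld from the employee.)
Total deductions = $250.46 + $140.88 + $28.18 + $826.51 + $40.07 + $240.44 + $127.78 + $200.37 = $1,854.69
Net pay = $4,007.33 − $1,854.69 = $2,152.64

$2,152.64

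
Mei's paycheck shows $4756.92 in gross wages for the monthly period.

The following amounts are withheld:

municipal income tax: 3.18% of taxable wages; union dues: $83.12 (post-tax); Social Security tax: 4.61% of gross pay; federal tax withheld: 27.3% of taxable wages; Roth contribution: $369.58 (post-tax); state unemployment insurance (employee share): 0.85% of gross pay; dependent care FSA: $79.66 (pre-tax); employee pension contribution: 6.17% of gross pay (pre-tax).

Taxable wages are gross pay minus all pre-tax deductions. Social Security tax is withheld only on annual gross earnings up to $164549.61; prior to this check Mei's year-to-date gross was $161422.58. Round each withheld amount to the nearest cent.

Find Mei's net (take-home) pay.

$2410.30

Dependent care FSA: $79.66
Employee pension contribution: $4756.92 × 0.0617 = $293.50
Pre-tax total = $79.66 + $293.50 = $373.16
Taxable wages = $4756.92 − $373.16 = $4383.76
Municipal income tax: $4383.76 × 0.0318 = $139.40
Federal tax withheld: $4383.76 × 0.273 = $1196.77
Social Security tax: only $164549.61 − $161422.58 = $3127.03 of this check is subject → $3127.03 × 0.0461 = $144.16
State unemployment insurance (employee share): $4756.92 × 0.0085 = $40.43
Union dues: $83.12
Roth contribution: $369.58
Total deductions = $79.66 + $293.50 + $139.40 + $1196.77 + $144.16 + $40.43 + $83.12 + $369.58 = $2346.62
Net pay = $4756.92 − $2346.62 = $2410.30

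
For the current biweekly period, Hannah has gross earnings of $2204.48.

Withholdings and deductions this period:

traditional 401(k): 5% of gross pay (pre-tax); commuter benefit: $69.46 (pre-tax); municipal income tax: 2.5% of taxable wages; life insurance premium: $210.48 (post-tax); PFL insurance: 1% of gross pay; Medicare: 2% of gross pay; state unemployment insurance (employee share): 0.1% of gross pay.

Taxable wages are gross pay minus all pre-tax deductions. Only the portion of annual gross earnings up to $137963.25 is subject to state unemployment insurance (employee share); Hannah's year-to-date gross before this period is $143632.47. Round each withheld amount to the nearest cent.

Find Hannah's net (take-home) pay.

$1697.57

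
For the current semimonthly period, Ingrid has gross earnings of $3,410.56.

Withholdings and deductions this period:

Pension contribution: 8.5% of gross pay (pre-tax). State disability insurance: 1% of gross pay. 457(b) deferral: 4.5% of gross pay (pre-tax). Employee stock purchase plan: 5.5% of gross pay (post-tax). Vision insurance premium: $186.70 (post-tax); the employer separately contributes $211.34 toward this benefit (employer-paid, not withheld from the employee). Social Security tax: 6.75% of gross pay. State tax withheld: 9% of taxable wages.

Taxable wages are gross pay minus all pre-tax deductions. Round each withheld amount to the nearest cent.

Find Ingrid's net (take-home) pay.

Pension contribution: $3,410.56 × 0.085 = $289.90
457(b) deferral: $3,410.56 × 0.045 = $153.48
Pre-tax total = $289.90 + $153.48 = $443.38
Taxable wages = $3,410.56 − $443.38 = $2,967.18
State tax withheld: $2,967.18 × 0.09 = $267.05
State disability insurance: $3,410.56 × 0.01 = $34.11
Social Security tax: $3,410.56 × 0.0675 = $230.21
Employee stock purchase plan: $3,410.56 × 0.055 = $187.58
Vision insurance premium: $186.70
(Employer's $211.34 toward vision insurance premium is not withheld from the employee.)
Total deductions = $289.90 + $153.48 + $267.05 + $34.11 + $230.21 + $187.58 + $186.70 = $1,349.03
Net pay = $3,410.56 − $1,349.03 = $2,061.53

$2,061.53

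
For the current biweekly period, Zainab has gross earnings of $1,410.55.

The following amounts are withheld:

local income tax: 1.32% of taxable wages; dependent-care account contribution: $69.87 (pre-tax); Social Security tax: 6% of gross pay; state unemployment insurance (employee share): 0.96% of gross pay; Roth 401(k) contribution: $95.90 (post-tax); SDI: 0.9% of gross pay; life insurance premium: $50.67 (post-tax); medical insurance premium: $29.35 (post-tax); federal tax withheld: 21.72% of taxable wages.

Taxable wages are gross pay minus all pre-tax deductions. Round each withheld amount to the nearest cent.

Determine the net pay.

Dependent-care account contribution: $69.87
Taxable wages = $1,410.55 − $69.87 = $1,340.68
Local income tax: $1,340.68 × 0.0132 = $17.70
Federal tax withheld: $1,340.68 × 0.2172 = $291.20
State unemployment insurance (employee share): $1,410.55 × 0.0096 = $13.54
Social Security tax: $1,410.55 × 0.06 = $84.63
SDI: $1,410.55 × 0.009 = $12.69
Life insurance premium: $50.67
Medical insurance premium: $29.35
Roth 401(k) contribution: $95.90
Total deductions = $69.87 + $17.70 + $291.20 + $13.54 + $84.63 + $12.69 + $50.67 + $29.35 + $95.90 = $665.55
Net pay = $1,410.55 − $665.55 = $745.00

$745.00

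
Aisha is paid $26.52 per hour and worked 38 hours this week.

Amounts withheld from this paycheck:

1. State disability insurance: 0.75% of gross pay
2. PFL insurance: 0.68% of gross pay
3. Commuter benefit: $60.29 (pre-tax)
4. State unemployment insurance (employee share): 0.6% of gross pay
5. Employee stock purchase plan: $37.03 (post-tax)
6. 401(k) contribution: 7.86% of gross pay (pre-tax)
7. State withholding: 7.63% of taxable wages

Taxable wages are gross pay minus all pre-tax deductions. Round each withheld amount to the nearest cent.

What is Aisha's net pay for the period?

Gross pay: 38 × $26.52 = $1007.76
Commuter benefit: $60.29
401(k) contribution: $1007.76 × 0.0786 = $79.21
Pre-tax total = $60.29 + $79.21 = $139.50
Taxable wages = $1007.76 − $139.50 = $868.26
State withholding: $868.26 × 0.0763 = $66.25
State unemployment insurance (employee share): $1007.76 × 0.006 = $6.05
PFL insurance: $1007.76 × 0.0068 = $6.85
State disability insurance: $1007.76 × 0.0075 = $7.56
Employee stock purchase plan: $37.03
Total deductions = $60.29 + $79.21 + $66.25 + $6.05 + $6.85 + $7.56 + $37.03 = $263.24
Net pay = $1007.76 − $263.24 = $744.52

$744.52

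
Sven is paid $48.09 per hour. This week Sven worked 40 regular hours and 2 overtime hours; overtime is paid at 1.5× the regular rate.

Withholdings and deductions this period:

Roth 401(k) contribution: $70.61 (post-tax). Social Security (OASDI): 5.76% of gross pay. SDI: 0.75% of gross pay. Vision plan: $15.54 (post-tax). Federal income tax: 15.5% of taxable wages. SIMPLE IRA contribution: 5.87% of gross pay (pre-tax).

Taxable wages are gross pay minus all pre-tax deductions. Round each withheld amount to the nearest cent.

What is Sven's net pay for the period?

Regular pay: 40 × $48.09 = $1923.60
Overtime pay: 2 × $48.09 × 1.5 = $144.27
Gross pay = $1923.60 + $144.27 = $2067.87
SIMPLE IRA contribution: $2067.87 × 0.0587 = $121.38
Taxable wages = $2067.87 − $121.38 = $1946.49
Federal income tax: $1946.49 × 0.155 = $301.71
SDI: $2067.87 × 0.0075 = $15.51
Social Security (OASDI): $2067.87 × 0.0576 = $119.11
Roth 401(k) contribution: $70.61
Vision plan: $15.54
Total deductions = $121.38 + $301.71 + $15.51 + $119.11 + $70.61 + $15.54 = $643.86
Net pay = $2067.87 − $643.86 = $1424.01

$1424.01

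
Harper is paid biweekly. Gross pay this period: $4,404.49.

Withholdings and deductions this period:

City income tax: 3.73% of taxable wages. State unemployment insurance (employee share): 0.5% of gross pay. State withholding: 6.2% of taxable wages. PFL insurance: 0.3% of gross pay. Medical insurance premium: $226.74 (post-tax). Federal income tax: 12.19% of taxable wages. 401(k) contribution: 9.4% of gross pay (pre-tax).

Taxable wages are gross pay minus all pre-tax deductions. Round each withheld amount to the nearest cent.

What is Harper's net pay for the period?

$2,845.81

401(k) contribution: $4,404.49 × 0.094 = $414.02
Taxable wages = $4,404.49 − $414.02 = $3,990.47
Federal income tax: $3,990.47 × 0.1219 = $486.44
City income tax: $3,990.47 × 0.0373 = $148.84
State withholding: $3,990.47 × 0.062 = $247.41
State unemployment insurance (employee share): $4,404.49 × 0.005 = $22.02
PFL insurance: $4,404.49 × 0.003 = $13.21
Medical insurance premium: $226.74
Total deductions = $414.02 + $486.44 + $148.84 + $247.41 + $22.02 + $13.21 + $226.74 = $1,558.68
Net pay = $4,404.49 − $1,558.68 = $2,845.81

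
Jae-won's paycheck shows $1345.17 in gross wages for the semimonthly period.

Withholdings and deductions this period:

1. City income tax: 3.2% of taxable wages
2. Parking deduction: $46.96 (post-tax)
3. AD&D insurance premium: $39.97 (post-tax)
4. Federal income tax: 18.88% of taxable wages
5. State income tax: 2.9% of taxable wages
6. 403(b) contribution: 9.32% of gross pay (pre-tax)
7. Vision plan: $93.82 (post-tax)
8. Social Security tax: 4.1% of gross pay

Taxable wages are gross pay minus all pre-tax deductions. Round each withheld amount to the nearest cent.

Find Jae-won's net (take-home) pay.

$679.20

403(b) contribution: $1345.17 × 0.0932 = $125.37
Taxable wages = $1345.17 − $125.37 = $1219.80
City income tax: $1219.80 × 0.032 = $39.03
State income tax: $1219.80 × 0.029 = $35.37
Federal income tax: $1219.80 × 0.1888 = $230.30
Social Security tax: $1345.17 × 0.041 = $55.15
Vision plan: $93.82
Parking deduction: $46.96
AD&D insurance premium: $39.97
Total deductions = $125.37 + $39.03 + $35.37 + $230.30 + $55.15 + $93.82 + $46.96 + $39.97 = $665.97
Net pay = $1345.17 − $665.97 = $679.20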